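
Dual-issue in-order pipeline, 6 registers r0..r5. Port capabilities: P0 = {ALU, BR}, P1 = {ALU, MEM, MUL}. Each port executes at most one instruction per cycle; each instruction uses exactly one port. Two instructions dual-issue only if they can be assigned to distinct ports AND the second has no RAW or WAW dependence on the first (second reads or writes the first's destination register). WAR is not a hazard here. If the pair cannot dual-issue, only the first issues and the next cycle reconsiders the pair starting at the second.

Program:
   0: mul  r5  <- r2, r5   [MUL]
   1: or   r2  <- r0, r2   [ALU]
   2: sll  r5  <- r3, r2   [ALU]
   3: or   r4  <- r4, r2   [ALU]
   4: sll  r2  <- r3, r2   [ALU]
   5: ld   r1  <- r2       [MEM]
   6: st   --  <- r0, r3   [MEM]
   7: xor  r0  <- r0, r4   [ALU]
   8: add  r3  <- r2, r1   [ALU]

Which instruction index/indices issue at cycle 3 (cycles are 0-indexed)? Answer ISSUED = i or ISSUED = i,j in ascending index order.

c0: i0+i1 mul.MUL or.ALU  pair
c1: i2+i3 sll.ALU or.ALU  pair
c2: i4 sll.ALU  RAW r2
c3: i5 ld.MEM  no-port MEM/MEM
c4: i6+i7 st.MEM xor.ALU  pair
c5: i8 add.ALU  tail

ISSUED = 5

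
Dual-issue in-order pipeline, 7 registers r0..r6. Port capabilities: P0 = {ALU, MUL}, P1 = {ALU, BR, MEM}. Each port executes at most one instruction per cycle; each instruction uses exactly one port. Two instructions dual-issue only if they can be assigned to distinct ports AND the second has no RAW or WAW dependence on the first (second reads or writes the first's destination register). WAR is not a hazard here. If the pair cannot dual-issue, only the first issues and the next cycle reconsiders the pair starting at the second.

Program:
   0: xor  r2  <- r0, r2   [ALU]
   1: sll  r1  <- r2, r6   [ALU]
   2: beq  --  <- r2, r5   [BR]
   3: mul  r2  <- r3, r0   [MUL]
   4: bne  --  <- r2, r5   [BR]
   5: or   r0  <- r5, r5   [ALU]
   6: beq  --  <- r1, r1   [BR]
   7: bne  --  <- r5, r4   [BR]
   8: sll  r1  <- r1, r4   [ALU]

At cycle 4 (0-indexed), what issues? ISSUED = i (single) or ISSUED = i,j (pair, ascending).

  cy0 -> i0 (xor.ALU) RAW r2
  cy1 -> i1&i2 (sll.ALU;beq.BR) dual
  cy2 -> i3 (mul.MUL) RAW r2
  cy3 -> i4&i5 (bne.BR;or.ALU) dual
  cy4 -> i6 (beq.BR) no-port BR/BR
  cy5 -> i7&i8 (bne.BR;sll.ALU) dual

ISSUED = 6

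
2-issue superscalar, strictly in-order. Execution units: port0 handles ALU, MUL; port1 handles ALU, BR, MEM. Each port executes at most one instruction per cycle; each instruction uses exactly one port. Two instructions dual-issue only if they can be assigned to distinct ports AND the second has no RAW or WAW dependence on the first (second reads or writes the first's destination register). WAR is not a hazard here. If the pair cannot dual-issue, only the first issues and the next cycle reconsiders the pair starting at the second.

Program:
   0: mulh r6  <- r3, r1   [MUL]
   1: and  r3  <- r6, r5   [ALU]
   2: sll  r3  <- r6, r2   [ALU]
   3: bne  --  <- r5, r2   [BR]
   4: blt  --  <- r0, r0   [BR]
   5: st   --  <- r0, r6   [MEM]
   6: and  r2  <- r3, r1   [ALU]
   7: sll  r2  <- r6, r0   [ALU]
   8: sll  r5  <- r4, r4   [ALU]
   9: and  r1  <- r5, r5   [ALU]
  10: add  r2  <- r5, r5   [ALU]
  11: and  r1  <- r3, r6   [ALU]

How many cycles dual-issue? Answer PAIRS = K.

  cy0 -> i0 (mulh.MUL) RAW r6
  cy1 -> i1 (and.ALU) WAW r3
  cy2 -> i2+i3 (sll.ALU/bne.BR) dual
  cy3 -> i4 (blt.BR) no-port BR/MEM
  cy4 -> i5+i6 (st.MEM/and.ALU) dual
  cy5 -> i7+i8 (sll.ALU/sll.ALU) dual
  cy6 -> i9+i10 (and.ALU/add.ALU) dual
  cy7 -> i11 (and.ALU) tail

PAIRS = 4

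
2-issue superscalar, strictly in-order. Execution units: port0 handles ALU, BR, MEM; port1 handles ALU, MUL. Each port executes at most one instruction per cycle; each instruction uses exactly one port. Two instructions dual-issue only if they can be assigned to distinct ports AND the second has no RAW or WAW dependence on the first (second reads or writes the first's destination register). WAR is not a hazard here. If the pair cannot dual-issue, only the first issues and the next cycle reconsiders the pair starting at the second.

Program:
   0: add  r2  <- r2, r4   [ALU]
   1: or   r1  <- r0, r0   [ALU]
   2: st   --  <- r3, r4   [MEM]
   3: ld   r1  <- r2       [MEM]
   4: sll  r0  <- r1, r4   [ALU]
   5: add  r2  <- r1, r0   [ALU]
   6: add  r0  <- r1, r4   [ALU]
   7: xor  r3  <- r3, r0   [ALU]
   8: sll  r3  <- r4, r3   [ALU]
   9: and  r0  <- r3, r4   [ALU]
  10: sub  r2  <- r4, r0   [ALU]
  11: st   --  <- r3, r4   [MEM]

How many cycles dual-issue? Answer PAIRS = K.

t=0 i0,i1:add/or ; 2-wide
t=1 i2:st ; no-port MEM/MEM
t=2 i3:ld ; RAW r1
t=3 i4:sll ; RAW r0
t=4 i5,i6:add/add ; 2-wide
t=5 i7:xor ; RAW+WAW r3
t=6 i8:sll ; RAW r3
t=7 i9:and ; RAW r0
t=8 i10,i11:sub/st ; 2-wide

PAIRS = 3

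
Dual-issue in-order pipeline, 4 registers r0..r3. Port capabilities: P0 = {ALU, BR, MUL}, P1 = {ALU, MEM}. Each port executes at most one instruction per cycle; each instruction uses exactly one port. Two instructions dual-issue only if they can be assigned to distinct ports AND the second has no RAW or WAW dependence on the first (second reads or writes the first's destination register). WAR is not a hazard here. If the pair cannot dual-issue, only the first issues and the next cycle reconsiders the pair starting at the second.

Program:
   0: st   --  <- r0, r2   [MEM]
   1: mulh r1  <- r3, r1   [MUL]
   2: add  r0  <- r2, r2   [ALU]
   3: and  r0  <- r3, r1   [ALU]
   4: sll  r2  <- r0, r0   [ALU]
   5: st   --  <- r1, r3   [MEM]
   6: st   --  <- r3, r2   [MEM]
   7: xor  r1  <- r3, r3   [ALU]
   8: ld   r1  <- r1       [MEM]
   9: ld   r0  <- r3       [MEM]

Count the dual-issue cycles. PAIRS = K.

0. st.MEM mulh.MUL @i0+i1  | 2-wide
1. add.ALU @i2  | WAW r0
2. and.ALU @i3  | RAW r0
3. sll.ALU st.MEM @i4+i5  | 2-wide
4. st.MEM xor.ALU @i6+i7  | 2-wide
5. ld.MEM @i8  | no-port MEM/MEM
6. ld.MEM @i9  | tail

PAIRS = 3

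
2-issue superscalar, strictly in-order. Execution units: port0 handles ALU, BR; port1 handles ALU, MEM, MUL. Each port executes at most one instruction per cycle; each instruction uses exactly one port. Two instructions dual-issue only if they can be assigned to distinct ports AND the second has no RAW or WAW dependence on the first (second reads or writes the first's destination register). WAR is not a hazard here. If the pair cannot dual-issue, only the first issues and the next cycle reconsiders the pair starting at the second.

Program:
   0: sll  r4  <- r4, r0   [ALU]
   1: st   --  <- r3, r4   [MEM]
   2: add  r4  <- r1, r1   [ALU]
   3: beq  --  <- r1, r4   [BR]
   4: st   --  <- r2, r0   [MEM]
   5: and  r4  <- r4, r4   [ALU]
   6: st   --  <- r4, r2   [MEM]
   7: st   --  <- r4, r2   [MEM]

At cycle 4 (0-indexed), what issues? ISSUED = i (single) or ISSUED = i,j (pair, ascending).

0. sll @i0  | RAW r4
1. st;add @i1,i2  | 2-wide
2. beq;st @i3,i4  | 2-wide
3. and @i5  | RAW r4
4. st @i6  | no-port MEM/MEM
5. st @i7  | tail

ISSUED = 6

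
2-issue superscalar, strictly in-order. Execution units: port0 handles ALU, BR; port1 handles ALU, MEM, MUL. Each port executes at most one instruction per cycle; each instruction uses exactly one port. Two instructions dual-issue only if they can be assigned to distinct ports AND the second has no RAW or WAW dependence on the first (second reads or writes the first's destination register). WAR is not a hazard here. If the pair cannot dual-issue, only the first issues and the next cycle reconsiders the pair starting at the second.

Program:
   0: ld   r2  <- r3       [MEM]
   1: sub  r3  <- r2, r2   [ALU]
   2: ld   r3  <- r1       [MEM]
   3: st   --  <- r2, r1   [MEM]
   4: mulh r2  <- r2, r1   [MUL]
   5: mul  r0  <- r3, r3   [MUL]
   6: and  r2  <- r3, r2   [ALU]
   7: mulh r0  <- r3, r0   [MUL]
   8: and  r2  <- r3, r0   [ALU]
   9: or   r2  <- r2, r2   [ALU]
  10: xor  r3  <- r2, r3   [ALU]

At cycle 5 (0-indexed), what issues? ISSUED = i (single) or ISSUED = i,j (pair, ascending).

0. ld.MEM @i0  | RAW r2
1. sub.ALU @i1  | WAW r3
2. ld.MEM @i2  | no-port MEM/MEM
3. st.MEM @i3  | no-port MEM/MUL
4. mulh.MUL @i4  | no-port MUL/MUL
5. mul.MUL/and.ALU @i5+i6  | 2-wide
6. mulh.MUL @i7  | RAW r0
7. and.ALU @i8  | RAW+WAW r2
8. or.ALU @i9  | RAW r2
9. xor.ALU @i10  | tail

ISSUED = 5,6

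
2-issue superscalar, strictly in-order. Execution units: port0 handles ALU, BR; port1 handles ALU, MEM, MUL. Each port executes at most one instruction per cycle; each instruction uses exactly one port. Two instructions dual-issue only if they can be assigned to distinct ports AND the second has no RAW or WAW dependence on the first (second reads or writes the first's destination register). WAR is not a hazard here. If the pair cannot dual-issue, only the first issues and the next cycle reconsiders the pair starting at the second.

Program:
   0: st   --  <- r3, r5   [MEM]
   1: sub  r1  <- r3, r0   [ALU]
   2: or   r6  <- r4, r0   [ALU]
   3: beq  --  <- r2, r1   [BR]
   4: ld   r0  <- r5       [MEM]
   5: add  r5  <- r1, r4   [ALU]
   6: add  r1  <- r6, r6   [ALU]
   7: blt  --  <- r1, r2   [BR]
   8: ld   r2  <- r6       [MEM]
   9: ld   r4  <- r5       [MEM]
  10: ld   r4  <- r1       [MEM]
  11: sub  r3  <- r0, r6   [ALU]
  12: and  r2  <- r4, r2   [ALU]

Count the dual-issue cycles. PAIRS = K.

  cy0 -> i0&i1 (st.MEM/sub.ALU) 2-wide
  cy1 -> i2&i3 (or.ALU/beq.BR) 2-wide
  cy2 -> i4&i5 (ld.MEM/add.ALU) 2-wide
  cy3 -> i6 (add.ALU) RAW r1
  cy4 -> i7&i8 (blt.BR/ld.MEM) 2-wide
  cy5 -> i9 (ld.MEM) no-port MEM/MEM
  cy6 -> i10&i11 (ld.MEM/sub.ALU) 2-wide
  cy7 -> i12 (and.ALU) tail

PAIRS = 5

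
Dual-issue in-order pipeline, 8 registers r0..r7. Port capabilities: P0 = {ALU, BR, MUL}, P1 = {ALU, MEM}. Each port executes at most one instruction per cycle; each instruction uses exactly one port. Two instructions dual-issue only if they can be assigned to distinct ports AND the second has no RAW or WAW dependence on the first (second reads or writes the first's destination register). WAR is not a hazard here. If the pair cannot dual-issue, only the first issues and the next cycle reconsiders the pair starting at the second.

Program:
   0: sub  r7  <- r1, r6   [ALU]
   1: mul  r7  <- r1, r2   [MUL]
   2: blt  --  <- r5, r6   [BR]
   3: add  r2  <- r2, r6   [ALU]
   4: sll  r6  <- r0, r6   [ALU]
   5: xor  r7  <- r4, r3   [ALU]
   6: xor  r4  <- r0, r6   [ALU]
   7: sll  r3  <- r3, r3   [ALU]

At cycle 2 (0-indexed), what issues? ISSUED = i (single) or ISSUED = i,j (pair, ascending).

ISSUED = 2,3

t=0 i0:sub.ALU ; WAW r7
t=1 i1:mul.MUL ; no-port MUL/BR
t=2 i2+i3:blt.BR/add.ALU ; pair
t=3 i4+i5:sll.ALU/xor.ALU ; pair
t=4 i6+i7:xor.ALU/sll.ALU ; pair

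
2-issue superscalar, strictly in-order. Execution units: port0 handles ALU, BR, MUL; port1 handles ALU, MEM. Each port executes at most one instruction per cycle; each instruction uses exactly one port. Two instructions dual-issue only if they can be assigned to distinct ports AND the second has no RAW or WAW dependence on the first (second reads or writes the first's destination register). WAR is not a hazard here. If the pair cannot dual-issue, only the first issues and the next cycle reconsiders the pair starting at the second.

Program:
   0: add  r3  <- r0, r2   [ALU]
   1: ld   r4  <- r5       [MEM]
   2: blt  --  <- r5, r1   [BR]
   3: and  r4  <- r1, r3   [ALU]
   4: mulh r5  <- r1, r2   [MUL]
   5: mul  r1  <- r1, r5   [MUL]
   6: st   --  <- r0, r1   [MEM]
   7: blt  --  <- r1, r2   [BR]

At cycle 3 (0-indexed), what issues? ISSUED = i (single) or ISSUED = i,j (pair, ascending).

ISSUED = 5

t=0 i0+i1:add.ALU+ld.MEM ; dual
t=1 i2+i3:blt.BR+and.ALU ; dual
t=2 i4:mulh.MUL ; no-port MUL/MUL
t=3 i5:mul.MUL ; RAW r1
t=4 i6+i7:st.MEM+blt.BR ; dual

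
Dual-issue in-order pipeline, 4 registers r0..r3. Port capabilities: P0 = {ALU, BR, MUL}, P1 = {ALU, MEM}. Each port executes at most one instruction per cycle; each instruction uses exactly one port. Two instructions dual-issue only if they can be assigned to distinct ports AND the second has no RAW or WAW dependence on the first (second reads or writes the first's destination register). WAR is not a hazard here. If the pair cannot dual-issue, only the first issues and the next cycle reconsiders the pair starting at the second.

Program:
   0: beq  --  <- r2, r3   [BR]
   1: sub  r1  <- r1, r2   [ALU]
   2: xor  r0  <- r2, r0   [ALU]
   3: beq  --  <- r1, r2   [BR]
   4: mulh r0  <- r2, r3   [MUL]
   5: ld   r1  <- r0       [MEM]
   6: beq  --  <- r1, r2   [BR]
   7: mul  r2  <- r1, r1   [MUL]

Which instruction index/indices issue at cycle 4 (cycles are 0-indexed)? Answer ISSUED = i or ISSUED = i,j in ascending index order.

0. beq sub @i0&i1  | pair
1. xor beq @i2&i3  | pair
2. mulh @i4  | RAW r0
3. ld @i5  | RAW r1
4. beq @i6  | no-port BR/MUL
5. mul @i7  | tail

ISSUED = 6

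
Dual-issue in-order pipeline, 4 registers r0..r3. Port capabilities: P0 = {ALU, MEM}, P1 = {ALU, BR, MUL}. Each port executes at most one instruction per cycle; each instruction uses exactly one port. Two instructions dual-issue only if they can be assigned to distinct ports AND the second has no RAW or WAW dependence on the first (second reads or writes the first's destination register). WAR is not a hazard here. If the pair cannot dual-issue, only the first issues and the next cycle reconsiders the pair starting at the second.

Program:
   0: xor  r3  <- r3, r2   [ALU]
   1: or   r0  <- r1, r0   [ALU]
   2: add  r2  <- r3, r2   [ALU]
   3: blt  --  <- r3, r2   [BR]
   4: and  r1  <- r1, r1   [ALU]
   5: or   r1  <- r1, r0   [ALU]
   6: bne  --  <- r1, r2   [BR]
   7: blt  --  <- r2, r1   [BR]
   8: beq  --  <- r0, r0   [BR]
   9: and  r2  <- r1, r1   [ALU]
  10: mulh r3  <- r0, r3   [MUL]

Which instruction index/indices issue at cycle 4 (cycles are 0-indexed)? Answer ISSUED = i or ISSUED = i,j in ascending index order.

ISSUED = 6

0. xor or @i0+i1  | dual
1. add @i2  | RAW r2
2. blt and @i3+i4  | dual
3. or @i5  | RAW r1
4. bne @i6  | no-port BR/BR
5. blt @i7  | no-port BR/BR
6. beq and @i8+i9  | dual
7. mulh @i10  | tail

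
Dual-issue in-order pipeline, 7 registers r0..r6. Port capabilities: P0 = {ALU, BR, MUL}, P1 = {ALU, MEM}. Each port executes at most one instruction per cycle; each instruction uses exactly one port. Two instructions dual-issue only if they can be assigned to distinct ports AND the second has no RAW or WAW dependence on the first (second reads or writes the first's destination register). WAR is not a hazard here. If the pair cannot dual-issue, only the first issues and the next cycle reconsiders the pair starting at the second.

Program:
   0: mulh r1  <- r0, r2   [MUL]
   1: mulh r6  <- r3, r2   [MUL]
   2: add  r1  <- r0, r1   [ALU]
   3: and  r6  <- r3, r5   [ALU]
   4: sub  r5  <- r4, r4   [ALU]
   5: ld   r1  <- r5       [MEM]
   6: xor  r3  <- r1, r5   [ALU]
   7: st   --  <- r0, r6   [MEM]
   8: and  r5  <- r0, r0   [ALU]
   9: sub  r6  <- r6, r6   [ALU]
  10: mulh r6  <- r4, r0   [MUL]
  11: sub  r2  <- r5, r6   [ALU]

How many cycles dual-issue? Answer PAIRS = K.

PAIRS = 4

  cy0 -> i0 (mulh) no-port MUL/MUL
  cy1 -> i1,i2 (mulh+add) pair
  cy2 -> i3,i4 (and+sub) pair
  cy3 -> i5 (ld) RAW r1
  cy4 -> i6,i7 (xor+st) pair
  cy5 -> i8,i9 (and+sub) pair
  cy6 -> i10 (mulh) RAW r6
  cy7 -> i11 (sub) tail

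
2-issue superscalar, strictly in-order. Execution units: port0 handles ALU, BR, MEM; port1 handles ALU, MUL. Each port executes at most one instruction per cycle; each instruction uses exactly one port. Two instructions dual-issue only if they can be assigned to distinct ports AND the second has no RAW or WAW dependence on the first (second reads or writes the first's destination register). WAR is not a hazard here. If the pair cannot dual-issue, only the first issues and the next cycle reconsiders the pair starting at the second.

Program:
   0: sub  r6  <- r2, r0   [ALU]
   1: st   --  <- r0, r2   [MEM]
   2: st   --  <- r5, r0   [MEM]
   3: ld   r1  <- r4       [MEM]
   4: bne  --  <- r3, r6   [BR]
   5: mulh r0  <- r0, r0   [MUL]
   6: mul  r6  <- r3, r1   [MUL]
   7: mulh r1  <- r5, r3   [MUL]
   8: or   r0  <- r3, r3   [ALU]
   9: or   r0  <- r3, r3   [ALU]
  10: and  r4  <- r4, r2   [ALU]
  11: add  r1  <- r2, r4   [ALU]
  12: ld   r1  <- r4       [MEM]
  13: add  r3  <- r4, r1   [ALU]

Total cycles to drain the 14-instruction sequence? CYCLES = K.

CYCLES = 10

[0] i0,i1  sub+st  -- 2-wide
[1] i2  st  -- no-port MEM/MEM
[2] i3  ld  -- no-port MEM/BR
[3] i4,i5  bne+mulh  -- 2-wide
[4] i6  mul  -- no-port MUL/MUL
[5] i7,i8  mulh+or  -- 2-wide
[6] i9,i10  or+and  -- 2-wide
[7] i11  add  -- WAW r1
[8] i12  ld  -- RAW r1
[9] i13  add  -- tail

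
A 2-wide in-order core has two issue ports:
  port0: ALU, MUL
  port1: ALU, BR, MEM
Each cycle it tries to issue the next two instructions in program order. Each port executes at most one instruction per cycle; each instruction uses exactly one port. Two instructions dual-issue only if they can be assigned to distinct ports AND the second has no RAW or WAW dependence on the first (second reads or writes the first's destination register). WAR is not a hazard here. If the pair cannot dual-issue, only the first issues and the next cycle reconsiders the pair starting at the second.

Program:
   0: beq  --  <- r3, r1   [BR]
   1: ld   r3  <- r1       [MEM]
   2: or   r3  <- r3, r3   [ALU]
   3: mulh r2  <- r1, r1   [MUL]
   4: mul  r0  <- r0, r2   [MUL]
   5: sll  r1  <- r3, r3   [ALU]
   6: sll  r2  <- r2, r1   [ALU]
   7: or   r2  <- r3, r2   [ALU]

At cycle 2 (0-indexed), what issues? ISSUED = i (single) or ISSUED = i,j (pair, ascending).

ISSUED = 2,3

[0] i0  beq  -- no-port BR/MEM
[1] i1  ld  -- RAW+WAW r3
[2] i2/i3  or+mulh  -- 2-wide
[3] i4/i5  mul+sll  -- 2-wide
[4] i6  sll  -- RAW+WAW r2
[5] i7  or  -- tail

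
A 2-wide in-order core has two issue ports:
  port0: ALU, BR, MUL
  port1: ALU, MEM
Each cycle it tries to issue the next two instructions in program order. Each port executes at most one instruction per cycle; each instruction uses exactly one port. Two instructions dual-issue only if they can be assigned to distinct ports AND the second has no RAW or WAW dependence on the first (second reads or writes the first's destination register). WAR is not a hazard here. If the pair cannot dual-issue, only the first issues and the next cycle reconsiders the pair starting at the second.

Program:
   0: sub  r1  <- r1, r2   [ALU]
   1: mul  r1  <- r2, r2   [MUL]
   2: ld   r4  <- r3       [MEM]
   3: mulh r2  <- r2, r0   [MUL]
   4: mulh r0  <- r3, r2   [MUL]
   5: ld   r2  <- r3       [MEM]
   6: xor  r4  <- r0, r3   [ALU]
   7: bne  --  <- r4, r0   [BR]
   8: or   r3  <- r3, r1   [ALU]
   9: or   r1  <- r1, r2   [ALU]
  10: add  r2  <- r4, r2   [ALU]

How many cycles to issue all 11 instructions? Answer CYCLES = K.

CYCLES = 7

0. sub.ALU @i0  | WAW r1
1. mul.MUL/ld.MEM @i1&i2  | 2-wide
2. mulh.MUL @i3  | no-port MUL/MUL
3. mulh.MUL/ld.MEM @i4&i5  | 2-wide
4. xor.ALU @i6  | RAW r4
5. bne.BR/or.ALU @i7&i8  | 2-wide
6. or.ALU/add.ALU @i9&i10  | 2-wide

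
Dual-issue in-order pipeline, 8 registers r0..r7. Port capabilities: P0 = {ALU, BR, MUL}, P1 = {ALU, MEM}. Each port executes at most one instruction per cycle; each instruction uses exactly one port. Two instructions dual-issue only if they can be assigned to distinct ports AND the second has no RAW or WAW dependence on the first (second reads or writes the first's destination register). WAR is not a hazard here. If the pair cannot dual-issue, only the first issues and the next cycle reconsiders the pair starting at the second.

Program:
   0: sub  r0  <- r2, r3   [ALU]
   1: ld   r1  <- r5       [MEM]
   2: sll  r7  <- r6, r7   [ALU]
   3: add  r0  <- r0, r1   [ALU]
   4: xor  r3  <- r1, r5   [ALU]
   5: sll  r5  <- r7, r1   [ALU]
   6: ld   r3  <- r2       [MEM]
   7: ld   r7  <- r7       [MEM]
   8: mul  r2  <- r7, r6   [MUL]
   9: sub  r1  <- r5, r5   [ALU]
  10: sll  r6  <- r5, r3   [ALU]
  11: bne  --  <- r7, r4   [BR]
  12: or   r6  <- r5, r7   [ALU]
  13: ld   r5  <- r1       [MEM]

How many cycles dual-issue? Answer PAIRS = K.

[0] i0+i1  sub.ALU ld.MEM  -- dual
[1] i2+i3  sll.ALU add.ALU  -- dual
[2] i4+i5  xor.ALU sll.ALU  -- dual
[3] i6  ld.MEM  -- no-port MEM/MEM
[4] i7  ld.MEM  -- RAW r7
[5] i8+i9  mul.MUL sub.ALU  -- dual
[6] i10+i11  sll.ALU bne.BR  -- dual
[7] i12+i13  or.ALU ld.MEM  -- dual

PAIRS = 6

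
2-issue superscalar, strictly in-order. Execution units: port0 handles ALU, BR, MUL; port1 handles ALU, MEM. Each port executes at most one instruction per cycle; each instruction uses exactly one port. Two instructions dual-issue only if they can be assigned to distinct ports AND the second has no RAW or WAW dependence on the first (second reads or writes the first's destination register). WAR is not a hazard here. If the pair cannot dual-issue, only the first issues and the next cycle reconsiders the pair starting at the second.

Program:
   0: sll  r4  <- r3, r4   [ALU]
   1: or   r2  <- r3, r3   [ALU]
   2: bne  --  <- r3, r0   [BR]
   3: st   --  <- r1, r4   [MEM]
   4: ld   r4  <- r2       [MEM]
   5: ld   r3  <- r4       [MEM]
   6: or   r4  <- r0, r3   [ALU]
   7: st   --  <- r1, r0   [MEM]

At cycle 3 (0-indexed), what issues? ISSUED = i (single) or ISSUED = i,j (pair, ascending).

ISSUED = 5

t=0 i0/i1:sll+or ; 2-wide
t=1 i2/i3:bne+st ; 2-wide
t=2 i4:ld ; no-port MEM/MEM
t=3 i5:ld ; RAW r3
t=4 i6/i7:or+st ; 2-wide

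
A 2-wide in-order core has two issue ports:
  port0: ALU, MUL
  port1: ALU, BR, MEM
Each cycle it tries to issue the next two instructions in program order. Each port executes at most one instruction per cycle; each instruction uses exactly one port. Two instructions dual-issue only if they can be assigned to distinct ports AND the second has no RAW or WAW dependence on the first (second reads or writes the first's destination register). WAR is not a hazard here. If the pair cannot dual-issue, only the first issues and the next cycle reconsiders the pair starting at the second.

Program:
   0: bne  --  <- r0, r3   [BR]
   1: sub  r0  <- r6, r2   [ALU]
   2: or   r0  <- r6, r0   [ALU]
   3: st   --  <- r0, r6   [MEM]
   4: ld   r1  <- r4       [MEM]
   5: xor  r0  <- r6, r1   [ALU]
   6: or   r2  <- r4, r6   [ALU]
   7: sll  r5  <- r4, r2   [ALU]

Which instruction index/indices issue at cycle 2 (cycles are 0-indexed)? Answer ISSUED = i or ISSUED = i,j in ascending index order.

ISSUED = 3

  cy0 -> i0+i1 (bne.BR;sub.ALU) dual
  cy1 -> i2 (or.ALU) RAW r0
  cy2 -> i3 (st.MEM) no-port MEM/MEM
  cy3 -> i4 (ld.MEM) RAW r1
  cy4 -> i5+i6 (xor.ALU;or.ALU) dual
  cy5 -> i7 (sll.ALU) tail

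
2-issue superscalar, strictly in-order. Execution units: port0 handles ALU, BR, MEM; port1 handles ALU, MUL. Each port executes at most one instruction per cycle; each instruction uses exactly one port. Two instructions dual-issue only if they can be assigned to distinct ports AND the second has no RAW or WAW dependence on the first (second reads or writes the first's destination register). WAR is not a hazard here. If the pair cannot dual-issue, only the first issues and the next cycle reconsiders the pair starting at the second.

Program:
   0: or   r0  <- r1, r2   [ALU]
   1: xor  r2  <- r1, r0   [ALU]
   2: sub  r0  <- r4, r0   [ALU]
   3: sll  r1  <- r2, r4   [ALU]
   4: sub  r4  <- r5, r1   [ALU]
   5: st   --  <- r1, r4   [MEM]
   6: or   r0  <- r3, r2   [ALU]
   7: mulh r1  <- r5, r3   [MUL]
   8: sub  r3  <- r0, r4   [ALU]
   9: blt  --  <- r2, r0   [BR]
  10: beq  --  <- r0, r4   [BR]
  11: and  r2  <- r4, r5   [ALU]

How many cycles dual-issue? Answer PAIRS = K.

t=0 i0:or ; RAW r0
t=1 i1&i2:xor/sub ; 2-wide
t=2 i3:sll ; RAW r1
t=3 i4:sub ; RAW r4
t=4 i5&i6:st/or ; 2-wide
t=5 i7&i8:mulh/sub ; 2-wide
t=6 i9:blt ; no-port BR/BR
t=7 i10&i11:beq/and ; 2-wide

PAIRS = 4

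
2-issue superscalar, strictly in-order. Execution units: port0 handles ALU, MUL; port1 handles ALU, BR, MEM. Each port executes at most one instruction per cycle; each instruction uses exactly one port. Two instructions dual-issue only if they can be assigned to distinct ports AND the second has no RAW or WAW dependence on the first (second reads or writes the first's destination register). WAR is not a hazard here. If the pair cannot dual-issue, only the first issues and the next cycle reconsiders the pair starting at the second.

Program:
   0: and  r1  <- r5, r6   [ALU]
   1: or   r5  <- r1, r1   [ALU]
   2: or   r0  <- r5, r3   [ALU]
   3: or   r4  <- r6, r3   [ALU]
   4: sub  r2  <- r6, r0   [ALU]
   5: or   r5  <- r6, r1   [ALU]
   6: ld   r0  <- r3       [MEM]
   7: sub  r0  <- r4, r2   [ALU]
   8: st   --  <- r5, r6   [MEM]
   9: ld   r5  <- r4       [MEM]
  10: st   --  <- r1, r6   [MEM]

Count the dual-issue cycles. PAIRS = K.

0. and.ALU @i0  | RAW r1
1. or.ALU @i1  | RAW r5
2. or.ALU or.ALU @i2/i3  | dual
3. sub.ALU or.ALU @i4/i5  | dual
4. ld.MEM @i6  | WAW r0
5. sub.ALU st.MEM @i7/i8  | dual
6. ld.MEM @i9  | no-port MEM/MEM
7. st.MEM @i10  | tail

PAIRS = 3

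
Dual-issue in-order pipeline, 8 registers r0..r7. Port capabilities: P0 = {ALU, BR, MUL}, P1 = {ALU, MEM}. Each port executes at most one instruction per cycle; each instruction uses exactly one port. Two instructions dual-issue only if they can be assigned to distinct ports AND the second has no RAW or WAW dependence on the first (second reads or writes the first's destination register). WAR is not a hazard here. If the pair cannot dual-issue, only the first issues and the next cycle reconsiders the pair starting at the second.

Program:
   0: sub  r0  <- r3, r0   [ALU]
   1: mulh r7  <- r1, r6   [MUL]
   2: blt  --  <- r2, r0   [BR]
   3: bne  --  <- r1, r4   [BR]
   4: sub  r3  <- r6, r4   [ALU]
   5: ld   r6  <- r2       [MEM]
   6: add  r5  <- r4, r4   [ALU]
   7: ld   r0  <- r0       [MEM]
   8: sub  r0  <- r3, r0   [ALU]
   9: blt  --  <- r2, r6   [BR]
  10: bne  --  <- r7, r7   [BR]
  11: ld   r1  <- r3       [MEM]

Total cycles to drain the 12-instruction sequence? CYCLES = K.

CYCLES = 7

  cy0 -> i0+i1 (sub/mulh) pair
  cy1 -> i2 (blt) no-port BR/BR
  cy2 -> i3+i4 (bne/sub) pair
  cy3 -> i5+i6 (ld/add) pair
  cy4 -> i7 (ld) RAW+WAW r0
  cy5 -> i8+i9 (sub/blt) pair
  cy6 -> i10+i11 (bne/ld) pair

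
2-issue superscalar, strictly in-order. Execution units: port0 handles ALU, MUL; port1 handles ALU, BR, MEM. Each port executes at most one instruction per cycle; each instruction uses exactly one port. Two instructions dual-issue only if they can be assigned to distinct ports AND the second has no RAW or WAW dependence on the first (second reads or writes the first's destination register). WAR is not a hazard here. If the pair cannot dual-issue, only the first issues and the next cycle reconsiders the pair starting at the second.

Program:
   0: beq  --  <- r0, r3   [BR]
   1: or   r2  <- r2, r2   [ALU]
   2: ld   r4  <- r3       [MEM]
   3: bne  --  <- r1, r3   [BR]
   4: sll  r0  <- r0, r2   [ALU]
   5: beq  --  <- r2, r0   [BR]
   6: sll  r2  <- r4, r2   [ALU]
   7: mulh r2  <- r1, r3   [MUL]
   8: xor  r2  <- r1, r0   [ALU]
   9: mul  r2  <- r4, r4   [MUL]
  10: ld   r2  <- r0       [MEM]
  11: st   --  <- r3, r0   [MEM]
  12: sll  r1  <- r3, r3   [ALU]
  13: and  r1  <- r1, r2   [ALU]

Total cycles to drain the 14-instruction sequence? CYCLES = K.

CYCLES = 10

c0: i0+i1 beq.BR or.ALU  pair
c1: i2 ld.MEM  no-port MEM/BR
c2: i3+i4 bne.BR sll.ALU  pair
c3: i5+i6 beq.BR sll.ALU  pair
c4: i7 mulh.MUL  WAW r2
c5: i8 xor.ALU  WAW r2
c6: i9 mul.MUL  WAW r2
c7: i10 ld.MEM  no-port MEM/MEM
c8: i11+i12 st.MEM sll.ALU  pair
c9: i13 and.ALU  tail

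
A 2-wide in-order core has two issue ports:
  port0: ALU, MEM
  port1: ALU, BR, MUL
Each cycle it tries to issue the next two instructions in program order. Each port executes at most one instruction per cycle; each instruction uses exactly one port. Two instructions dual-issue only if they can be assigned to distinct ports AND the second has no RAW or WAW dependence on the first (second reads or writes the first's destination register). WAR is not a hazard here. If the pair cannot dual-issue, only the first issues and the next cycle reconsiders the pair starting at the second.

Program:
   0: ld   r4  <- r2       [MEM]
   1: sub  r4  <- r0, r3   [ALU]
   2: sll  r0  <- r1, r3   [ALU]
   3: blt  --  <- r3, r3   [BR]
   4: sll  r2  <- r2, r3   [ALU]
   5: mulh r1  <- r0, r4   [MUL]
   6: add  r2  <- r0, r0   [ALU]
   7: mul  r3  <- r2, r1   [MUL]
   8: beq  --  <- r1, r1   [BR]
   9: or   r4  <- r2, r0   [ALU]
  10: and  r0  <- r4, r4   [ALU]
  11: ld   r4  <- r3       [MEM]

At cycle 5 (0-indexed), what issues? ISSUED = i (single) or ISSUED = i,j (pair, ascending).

  cy0 -> i0 (ld) WAW r4
  cy1 -> i1/i2 (sub+sll) dual
  cy2 -> i3/i4 (blt+sll) dual
  cy3 -> i5/i6 (mulh+add) dual
  cy4 -> i7 (mul) no-port MUL/BR
  cy5 -> i8/i9 (beq+or) dual
  cy6 -> i10/i11 (and+ld) dual

ISSUED = 8,9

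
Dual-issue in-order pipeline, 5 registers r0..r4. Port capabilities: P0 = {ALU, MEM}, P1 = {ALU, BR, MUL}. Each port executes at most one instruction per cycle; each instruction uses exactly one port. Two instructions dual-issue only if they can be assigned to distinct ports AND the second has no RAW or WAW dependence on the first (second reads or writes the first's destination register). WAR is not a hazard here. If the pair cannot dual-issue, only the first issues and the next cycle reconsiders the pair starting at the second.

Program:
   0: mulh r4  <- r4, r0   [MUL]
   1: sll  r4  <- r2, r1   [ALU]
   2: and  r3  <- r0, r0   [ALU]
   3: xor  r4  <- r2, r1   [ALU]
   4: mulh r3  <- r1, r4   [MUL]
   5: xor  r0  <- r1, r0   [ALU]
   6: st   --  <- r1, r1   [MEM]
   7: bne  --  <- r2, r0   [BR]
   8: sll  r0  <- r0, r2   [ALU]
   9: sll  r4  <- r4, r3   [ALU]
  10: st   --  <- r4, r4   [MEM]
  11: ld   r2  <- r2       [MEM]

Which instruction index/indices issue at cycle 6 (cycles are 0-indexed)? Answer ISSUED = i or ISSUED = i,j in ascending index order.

ISSUED = 10

  cy0 -> i0 (mulh) WAW r4
  cy1 -> i1/i2 (sll and) dual
  cy2 -> i3 (xor) RAW r4
  cy3 -> i4/i5 (mulh xor) dual
  cy4 -> i6/i7 (st bne) dual
  cy5 -> i8/i9 (sll sll) dual
  cy6 -> i10 (st) no-port MEM/MEM
  cy7 -> i11 (ld) tail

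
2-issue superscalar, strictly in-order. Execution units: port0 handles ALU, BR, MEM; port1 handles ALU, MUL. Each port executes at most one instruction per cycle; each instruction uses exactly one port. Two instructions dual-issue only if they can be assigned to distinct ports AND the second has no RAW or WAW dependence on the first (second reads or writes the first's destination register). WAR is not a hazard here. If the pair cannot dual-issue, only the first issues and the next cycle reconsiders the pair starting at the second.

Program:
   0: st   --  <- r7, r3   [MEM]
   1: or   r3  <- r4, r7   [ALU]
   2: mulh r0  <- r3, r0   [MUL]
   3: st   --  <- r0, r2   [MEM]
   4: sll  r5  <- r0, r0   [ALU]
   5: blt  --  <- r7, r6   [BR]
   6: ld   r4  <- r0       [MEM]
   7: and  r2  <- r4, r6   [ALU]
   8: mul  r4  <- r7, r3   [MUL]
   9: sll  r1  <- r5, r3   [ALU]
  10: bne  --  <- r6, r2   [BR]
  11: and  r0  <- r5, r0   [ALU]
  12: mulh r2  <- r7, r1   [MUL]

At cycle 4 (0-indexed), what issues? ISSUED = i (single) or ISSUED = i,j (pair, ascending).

  cy0 -> i0&i1 (st;or) dual
  cy1 -> i2 (mulh) RAW r0
  cy2 -> i3&i4 (st;sll) dual
  cy3 -> i5 (blt) no-port BR/MEM
  cy4 -> i6 (ld) RAW r4
  cy5 -> i7&i8 (and;mul) dual
  cy6 -> i9&i10 (sll;bne) dual
  cy7 -> i11&i12 (and;mulh) dual

ISSUED = 6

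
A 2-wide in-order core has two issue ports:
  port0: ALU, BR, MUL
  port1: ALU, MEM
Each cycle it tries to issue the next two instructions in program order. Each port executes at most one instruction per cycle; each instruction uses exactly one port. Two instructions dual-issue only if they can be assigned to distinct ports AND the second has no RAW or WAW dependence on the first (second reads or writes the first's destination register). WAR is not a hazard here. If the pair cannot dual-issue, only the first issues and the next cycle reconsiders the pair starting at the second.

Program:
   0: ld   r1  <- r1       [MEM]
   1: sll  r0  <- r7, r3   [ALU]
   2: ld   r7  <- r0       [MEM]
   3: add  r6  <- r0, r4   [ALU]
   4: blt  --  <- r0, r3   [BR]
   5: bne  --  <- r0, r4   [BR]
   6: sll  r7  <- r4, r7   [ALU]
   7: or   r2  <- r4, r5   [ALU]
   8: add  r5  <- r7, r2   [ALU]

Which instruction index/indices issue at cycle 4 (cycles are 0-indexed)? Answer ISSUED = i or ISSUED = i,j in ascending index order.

ISSUED = 7

t=0 i0,i1:ld.MEM+sll.ALU ; pair
t=1 i2,i3:ld.MEM+add.ALU ; pair
t=2 i4:blt.BR ; no-port BR/BR
t=3 i5,i6:bne.BR+sll.ALU ; pair
t=4 i7:or.ALU ; RAW r2
t=5 i8:add.ALU ; tail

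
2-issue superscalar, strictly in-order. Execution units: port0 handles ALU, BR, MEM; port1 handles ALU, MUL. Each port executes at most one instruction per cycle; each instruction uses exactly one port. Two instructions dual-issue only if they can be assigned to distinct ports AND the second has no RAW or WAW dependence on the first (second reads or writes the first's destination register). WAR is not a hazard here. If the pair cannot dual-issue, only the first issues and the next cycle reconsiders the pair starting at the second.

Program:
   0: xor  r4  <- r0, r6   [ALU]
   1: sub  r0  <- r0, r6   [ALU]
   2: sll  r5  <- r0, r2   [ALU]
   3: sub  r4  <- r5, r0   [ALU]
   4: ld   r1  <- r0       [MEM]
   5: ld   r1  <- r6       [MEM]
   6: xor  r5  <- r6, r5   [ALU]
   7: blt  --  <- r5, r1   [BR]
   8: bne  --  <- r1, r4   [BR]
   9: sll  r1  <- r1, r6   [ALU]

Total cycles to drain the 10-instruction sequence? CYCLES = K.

CYCLES = 6

t=0 i0/i1:xor.ALU+sub.ALU ; dual
t=1 i2:sll.ALU ; RAW r5
t=2 i3/i4:sub.ALU+ld.MEM ; dual
t=3 i5/i6:ld.MEM+xor.ALU ; dual
t=4 i7:blt.BR ; no-port BR/BR
t=5 i8/i9:bne.BR+sll.ALU ; dual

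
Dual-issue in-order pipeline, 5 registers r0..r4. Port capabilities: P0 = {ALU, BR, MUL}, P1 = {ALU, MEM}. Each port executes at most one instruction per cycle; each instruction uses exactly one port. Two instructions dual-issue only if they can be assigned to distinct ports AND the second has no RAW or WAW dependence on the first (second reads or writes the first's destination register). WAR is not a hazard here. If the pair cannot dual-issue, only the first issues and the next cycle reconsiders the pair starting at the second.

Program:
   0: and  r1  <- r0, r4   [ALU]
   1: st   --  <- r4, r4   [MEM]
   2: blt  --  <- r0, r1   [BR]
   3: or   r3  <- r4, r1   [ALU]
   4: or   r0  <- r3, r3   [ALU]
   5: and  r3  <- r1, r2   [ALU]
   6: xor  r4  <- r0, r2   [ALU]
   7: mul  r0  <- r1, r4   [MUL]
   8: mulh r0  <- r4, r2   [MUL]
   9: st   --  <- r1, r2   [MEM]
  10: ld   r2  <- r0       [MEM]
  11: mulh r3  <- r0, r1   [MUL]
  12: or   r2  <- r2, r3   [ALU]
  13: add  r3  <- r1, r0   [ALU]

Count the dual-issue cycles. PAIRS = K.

c0: i0/i1 and.ALU st.MEM  pair
c1: i2/i3 blt.BR or.ALU  pair
c2: i4/i5 or.ALU and.ALU  pair
c3: i6 xor.ALU  RAW r4
c4: i7 mul.MUL  no-port MUL/MUL
c5: i8/i9 mulh.MUL st.MEM  pair
c6: i10/i11 ld.MEM mulh.MUL  pair
c7: i12/i13 or.ALU add.ALU  pair

PAIRS = 6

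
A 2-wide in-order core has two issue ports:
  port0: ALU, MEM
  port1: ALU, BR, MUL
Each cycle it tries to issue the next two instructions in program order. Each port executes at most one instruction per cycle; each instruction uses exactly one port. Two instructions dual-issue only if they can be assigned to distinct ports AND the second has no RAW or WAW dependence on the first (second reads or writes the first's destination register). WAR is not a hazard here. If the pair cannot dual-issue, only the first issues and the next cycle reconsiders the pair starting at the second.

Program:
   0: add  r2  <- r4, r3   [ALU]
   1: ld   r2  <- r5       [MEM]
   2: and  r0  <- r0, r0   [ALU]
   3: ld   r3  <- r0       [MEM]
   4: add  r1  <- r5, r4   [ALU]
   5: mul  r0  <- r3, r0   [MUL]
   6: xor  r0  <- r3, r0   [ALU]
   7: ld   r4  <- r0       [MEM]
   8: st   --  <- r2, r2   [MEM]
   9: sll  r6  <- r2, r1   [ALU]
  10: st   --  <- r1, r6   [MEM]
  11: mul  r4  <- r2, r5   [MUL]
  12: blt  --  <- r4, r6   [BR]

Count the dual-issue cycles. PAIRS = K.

[0] i0  add  -- WAW r2
[1] i1&i2  ld and  -- pair
[2] i3&i4  ld add  -- pair
[3] i5  mul  -- RAW+WAW r0
[4] i6  xor  -- RAW r0
[5] i7  ld  -- no-port MEM/MEM
[6] i8&i9  st sll  -- pair
[7] i10&i11  st mul  -- pair
[8] i12  blt  -- tail

PAIRS = 4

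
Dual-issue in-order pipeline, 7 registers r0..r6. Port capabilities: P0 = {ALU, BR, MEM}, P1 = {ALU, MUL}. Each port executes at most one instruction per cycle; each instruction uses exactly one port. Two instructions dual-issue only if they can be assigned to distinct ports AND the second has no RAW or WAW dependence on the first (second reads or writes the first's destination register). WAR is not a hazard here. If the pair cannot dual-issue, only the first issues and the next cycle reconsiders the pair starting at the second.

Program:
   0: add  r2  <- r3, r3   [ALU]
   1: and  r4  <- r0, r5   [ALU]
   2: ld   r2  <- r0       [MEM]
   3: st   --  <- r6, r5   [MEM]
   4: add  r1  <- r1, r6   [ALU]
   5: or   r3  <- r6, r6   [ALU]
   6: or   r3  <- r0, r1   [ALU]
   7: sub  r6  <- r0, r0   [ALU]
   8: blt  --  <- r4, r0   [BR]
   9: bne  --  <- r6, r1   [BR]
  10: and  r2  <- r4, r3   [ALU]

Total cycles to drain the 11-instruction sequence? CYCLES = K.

[0] i0&i1  add.ALU and.ALU  -- 2-wide
[1] i2  ld.MEM  -- no-port MEM/MEM
[2] i3&i4  st.MEM add.ALU  -- 2-wide
[3] i5  or.ALU  -- WAW r3
[4] i6&i7  or.ALU sub.ALU  -- 2-wide
[5] i8  blt.BR  -- no-port BR/BR
[6] i9&i10  bne.BR and.ALU  -- 2-wide

CYCLES = 7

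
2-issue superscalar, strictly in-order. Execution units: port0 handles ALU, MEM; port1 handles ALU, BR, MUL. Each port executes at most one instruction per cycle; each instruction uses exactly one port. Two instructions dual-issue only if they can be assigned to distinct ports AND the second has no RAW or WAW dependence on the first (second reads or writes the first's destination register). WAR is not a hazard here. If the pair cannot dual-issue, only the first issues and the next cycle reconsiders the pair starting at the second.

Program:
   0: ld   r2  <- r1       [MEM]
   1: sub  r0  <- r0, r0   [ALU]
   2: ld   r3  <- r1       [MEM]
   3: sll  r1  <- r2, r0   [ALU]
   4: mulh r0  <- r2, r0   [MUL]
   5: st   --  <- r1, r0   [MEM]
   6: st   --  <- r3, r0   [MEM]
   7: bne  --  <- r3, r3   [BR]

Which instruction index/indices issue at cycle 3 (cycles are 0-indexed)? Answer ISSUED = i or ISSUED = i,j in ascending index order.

ISSUED = 5

c0: i0/i1 ld sub  pair
c1: i2/i3 ld sll  pair
c2: i4 mulh  RAW r0
c3: i5 st  no-port MEM/MEM
c4: i6/i7 st bne  pair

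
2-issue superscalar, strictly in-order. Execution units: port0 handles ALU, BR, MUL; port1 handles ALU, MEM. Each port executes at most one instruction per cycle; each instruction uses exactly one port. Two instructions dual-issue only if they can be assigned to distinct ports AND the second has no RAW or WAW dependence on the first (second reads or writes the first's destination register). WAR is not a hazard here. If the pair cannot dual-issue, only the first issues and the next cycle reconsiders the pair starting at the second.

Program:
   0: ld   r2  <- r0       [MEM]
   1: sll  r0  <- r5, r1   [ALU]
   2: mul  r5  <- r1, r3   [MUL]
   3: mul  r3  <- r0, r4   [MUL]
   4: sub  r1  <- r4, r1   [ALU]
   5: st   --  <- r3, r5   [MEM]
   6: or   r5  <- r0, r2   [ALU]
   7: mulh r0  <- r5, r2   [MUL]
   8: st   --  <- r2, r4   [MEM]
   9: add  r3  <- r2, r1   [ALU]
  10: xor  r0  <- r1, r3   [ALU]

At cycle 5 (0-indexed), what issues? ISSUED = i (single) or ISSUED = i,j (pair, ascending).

ISSUED = 9

[0] i0/i1  ld.MEM;sll.ALU  -- 2-wide
[1] i2  mul.MUL  -- no-port MUL/MUL
[2] i3/i4  mul.MUL;sub.ALU  -- 2-wide
[3] i5/i6  st.MEM;or.ALU  -- 2-wide
[4] i7/i8  mulh.MUL;st.MEM  -- 2-wide
[5] i9  add.ALU  -- RAW r3
[6] i10  xor.ALU  -- tail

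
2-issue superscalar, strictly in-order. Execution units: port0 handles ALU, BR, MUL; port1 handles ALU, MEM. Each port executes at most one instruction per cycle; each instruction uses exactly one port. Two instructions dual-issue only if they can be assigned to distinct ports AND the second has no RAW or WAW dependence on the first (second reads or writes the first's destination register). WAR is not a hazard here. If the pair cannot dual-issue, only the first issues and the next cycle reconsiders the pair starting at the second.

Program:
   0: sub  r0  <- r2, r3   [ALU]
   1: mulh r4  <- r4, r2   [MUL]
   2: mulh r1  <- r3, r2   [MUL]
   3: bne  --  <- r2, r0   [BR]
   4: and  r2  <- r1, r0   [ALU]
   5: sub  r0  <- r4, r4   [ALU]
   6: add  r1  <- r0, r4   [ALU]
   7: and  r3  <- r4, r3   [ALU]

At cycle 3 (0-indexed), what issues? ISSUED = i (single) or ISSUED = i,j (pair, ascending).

0. sub.ALU+mulh.MUL @i0&i1  | 2-wide
1. mulh.MUL @i2  | no-port MUL/BR
2. bne.BR+and.ALU @i3&i4  | 2-wide
3. sub.ALU @i5  | RAW r0
4. add.ALU+and.ALU @i6&i7  | 2-wide

ISSUED = 5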